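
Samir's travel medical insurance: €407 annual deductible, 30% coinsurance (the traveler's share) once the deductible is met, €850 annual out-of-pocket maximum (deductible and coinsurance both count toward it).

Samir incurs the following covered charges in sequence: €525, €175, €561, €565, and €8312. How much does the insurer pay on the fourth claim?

Bill 1, €525: €407 finishes the deductible; €118 goes to coinsurance; traveler's 30% is €35.40. Traveler pays €442.40; OOP now €442.40. Insurer: €525 − €442.40 = €82.60.
Bill 2, €175: 30% coinsurance on €175 = €52.50. Cost to traveler: €52.50. OOP to date €494.90. Insurer: €175 − €52.50 = €122.50.
Bill 3, €561: deductible already satisfied, so traveler's share is 30% × €561 = €168.30. Cost to traveler: €168.30. OOP to date €663.20. Plan pays €561 − €168.30 = €392.70.
Bill 4, €565: deductible met; 30% of €565 = €169.50. Traveler owes €169.50 (running OOP €832.70). Insurer: €565 − €169.50 = €395.50.

€395.50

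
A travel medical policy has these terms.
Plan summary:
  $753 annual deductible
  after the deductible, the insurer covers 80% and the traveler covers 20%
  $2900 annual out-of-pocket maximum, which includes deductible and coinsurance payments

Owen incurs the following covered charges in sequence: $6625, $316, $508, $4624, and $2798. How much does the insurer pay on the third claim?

Claim 1 — $6625: $753 to deductible, leaving $5872; 20% of $5872 = $1174.40. Cost to traveler: $1927.40. OOP to date $1927.40. Plan pays $6625 − $1927.40 = $4697.60.
Claim 2 — $316: deductible met; 20% of $316 = $63.20. Traveler pays $63.20; OOP now $1990.60. Insurer: $316 − $63.20 = $252.80.
Claim 3 — $508: deductible met; 20% of $508 = $101.60. Cost to traveler: $101.60. OOP to date $2092.20. Plan pays $508 − $101.60 = $406.40.

$406.40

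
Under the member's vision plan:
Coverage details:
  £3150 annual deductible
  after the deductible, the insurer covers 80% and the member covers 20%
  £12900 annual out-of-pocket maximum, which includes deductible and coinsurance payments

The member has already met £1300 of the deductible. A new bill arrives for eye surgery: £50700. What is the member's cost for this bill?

Remaining deductible: £3150 − £1300 = £1850.
After the £1850 deductible portion, £50700 − £1850 = £48850 is subject to coinsurance.
20% of £48850 = £9770 falls to the member.
Member responsibility before any cap: £1850 + £9770 = £11620.
That would bring total out-of-pocket to £12920, past the £12900 cap. The member is capped at £12900 − £1300 = £11600 on this claim.

£11600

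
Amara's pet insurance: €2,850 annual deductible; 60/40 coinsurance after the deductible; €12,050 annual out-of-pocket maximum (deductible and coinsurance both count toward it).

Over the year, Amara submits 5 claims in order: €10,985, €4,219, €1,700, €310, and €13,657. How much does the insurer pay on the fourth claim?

Claim 1 (€10,985): deductible takes €2,850, €8,135 remains; 40% of €8,135 = €3,254. Owner owes €6,104 (running OOP €6,104). Insurer: €10,985 − €6,104 = €4,881.
Claim 2 (€4,219): deductible met; 40% of €4,219 = €1,687.60. Owner pays €1,687.60; OOP now €7,791.60. Insurer: €4,219 − €1,687.60 = €2,531.40.
Claim 3 (€1,700): deductible met; 40% of €1,700 = €680. Owner pays €680; OOP now €8,471.60. Insurer: €1,700 − €680 = €1,020.
Claim 4 (€310): deductible met; 40% of €310 = €124. Cost to owner: €124. OOP to date €8,595.60. Plan pays €310 − €124 = €186.

€186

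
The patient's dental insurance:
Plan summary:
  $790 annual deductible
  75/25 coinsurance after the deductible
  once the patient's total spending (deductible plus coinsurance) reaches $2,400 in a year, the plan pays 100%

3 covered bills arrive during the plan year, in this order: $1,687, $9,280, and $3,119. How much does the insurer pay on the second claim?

Claim 1 — $1,687: $790 to deductible, leaving $897; 25% of $897 = $224.25. Cost to patient: $1,014.25. OOP to date $1,014.25. Insurer: $1,687 − $1,014.25 = $672.75.
Claim 2 — $9,280: deductible already satisfied, so patient's share is 25% × $9,280 = $2,320. OOP would hit $3,334.25 > $2,400, so the cap limits the patient to $2,400 − $1,014.25 = $1,385.75. Insurer: $9,280 − $1,385.75 = $7,894.25.

$7,894.25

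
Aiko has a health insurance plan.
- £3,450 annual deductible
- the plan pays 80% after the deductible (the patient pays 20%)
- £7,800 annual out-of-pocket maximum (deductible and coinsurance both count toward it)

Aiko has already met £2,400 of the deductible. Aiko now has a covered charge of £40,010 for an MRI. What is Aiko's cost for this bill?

£5,400

£2,400 of the £3,450 deductible is already met, leaving £1,050.
That leaves £40,010 − £1,050 = £38,960 for coinsurance.
Coinsurance: £38,960 × 20% = £7,792.
That puts the patient's cost at £1,050 + £7,792 = £8,842 before any cap.
Adding £8,842 to the £2,400 already spent would give £11,242, which exceeds the £7,800 cap; the patient pays just £7,800 − £2,400 = £5,400.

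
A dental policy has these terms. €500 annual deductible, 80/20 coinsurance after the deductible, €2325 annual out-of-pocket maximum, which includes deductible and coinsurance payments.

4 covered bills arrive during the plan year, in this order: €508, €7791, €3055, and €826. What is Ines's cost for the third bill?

Claim 1 (€508): deductible takes €500, €8 remains; patient's 20% is €1.60. Patient pays €501.60; OOP now €501.60.
Claim 2 (€7791): deductible met; 20% of €7791 = €1558.20. Cost to patient: €1558.20. OOP to date €2059.80.
Claim 3 (€3055): deductible met; 20% of €3055 = €611. Adding that to €2059.80 gives €2670.80, past the €2325 cap; patient pays only €2325 − €2059.80 = €265.20.

€265.20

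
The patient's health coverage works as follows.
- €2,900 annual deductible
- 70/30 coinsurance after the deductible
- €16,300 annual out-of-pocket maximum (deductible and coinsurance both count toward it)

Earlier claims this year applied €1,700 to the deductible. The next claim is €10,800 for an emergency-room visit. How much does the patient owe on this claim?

€4,080

Deductible still to meet: €2,900 − €1,700 = €1,200.
After the €1,200 deductible portion, €10,800 − €1,200 = €9,600 is subject to coinsurance.
30% of €9,600 = €2,880 falls to the patient.
That puts the patient's cost at €1,200 + €2,880 = €4,080 before any cap.
Year-to-date out-of-pocket becomes €1,700 + €4,080 = €5,780, still under the €16,300 maximum, so no cap applies.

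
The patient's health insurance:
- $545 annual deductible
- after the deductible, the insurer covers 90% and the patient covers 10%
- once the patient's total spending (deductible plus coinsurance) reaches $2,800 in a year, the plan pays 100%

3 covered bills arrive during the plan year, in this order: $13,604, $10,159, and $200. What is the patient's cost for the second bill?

$949.10

#1 ($13,604): $545 to deductible, leaving $13,059; 10% of $13,059 = $1,305.90. Patient owes $1,850.90 (running OOP $1,850.90).
#2 ($10,159): deductible already satisfied, so patient's share is 10% × $10,159 = $1,015.90. OOP would hit $2,866.80 > $2,800, so the cap limits the patient to $2,800 − $1,850.90 = $949.10.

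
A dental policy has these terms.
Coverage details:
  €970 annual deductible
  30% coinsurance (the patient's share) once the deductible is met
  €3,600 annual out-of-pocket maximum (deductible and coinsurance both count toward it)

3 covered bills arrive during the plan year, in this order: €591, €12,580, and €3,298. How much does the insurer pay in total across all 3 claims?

Bill 1, €591: entire amount goes to the deductible. Patient owes €591 (running OOP €591). Plan pays €591 − €591 = €0.
Bill 2, €12,580: €379 finishes the deductible; €12,201 goes to coinsurance; coinsurance €12,201 × 30% = €3,660.30. Together that's €379 + €3,660.30 = €4,039.30. OOP would hit €4,630.30 > €3,600, so the cap limits the patient to €3,600 − €591 = €3,009. Insurer: €12,580 − €3,009 = €9,571.
Bill 3, €3,298: deductible already satisfied, so patient's share is 30% × €3,298 = €989.40. That would push OOP to €4,589.40, over the €3,600 cap, so patient pays €3,600 − €3,600 = €0. Insurer: €3,298 − €0 = €3,298.
Insurer total = bills − patient's total = €16,469 − €3,600 = €12,869.

€12,869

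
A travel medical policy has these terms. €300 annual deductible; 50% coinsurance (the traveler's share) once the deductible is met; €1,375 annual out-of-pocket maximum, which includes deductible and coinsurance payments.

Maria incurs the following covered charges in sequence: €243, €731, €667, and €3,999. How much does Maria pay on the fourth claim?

€404.50

Claim 1 — €243: entire amount goes to the deductible. Traveler pays €243; OOP now €243.
Claim 2 — €731: €57 to deductible, leaving €674; coinsurance €674 × 50% = €337. Cost to traveler: €394. OOP to date €637.
Claim 3 — €667: deductible met; 50% of €667 = €333.50. Traveler pays €333.50; OOP now €970.50.
Claim 4 — €3,999: 50% coinsurance on €3,999 = €1,999.50. Adding that to €970.50 gives €2,970, past the €1,375 cap; traveler pays only €1,375 − €970.50 = €404.50.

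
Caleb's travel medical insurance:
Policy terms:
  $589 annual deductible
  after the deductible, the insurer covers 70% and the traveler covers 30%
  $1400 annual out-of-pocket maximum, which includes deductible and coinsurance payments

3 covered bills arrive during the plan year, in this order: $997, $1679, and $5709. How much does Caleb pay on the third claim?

$184.90

#1 ($997): $589 to deductible, leaving $408; traveler's 30% is $122.40. Traveler owes $711.40 (running OOP $711.40).
#2 ($1679): deductible met; 30% of $1679 = $503.70. Cost to traveler: $503.70. OOP to date $1215.10.
#3 ($5709): deductible already satisfied, so traveler's share is 30% × $5709 = $1712.70. Adding that to $1215.10 gives $2927.80, past the $1400 cap; traveler pays only $1400 − $1215.10 = $184.90.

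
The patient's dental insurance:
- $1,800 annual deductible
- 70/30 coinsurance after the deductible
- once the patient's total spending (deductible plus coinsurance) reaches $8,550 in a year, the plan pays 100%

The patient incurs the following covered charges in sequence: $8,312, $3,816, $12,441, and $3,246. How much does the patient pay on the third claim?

$3,651.60

Claim 1 — $8,312: $1,800 to deductible, leaving $6,512; 30% of $6,512 = $1,953.60. Patient pays $3,753.60; OOP now $3,753.60.
Claim 2 — $3,816: 30% coinsurance on $3,816 = $1,144.80. Patient pays $1,144.80; OOP now $4,898.40.
Claim 3 — $12,441: deductible already satisfied, so patient's share is 30% × $12,441 = $3,732.30. Adding that to $4,898.40 gives $8,630.70, past the $8,550 cap; patient pays only $8,550 − $4,898.40 = $3,651.60.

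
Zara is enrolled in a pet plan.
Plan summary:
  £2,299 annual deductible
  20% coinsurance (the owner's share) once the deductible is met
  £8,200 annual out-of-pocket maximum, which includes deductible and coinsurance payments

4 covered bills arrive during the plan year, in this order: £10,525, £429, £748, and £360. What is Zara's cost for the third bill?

Claim 1 — £10,525: £2,299 to deductible, leaving £8,226; 20% of £8,226 = £1,645.20. Owner owes £3,944.20 (running OOP £3,944.20).
Claim 2 — £429: deductible met; 20% of £429 = £85.80. Owner owes £85.80 (running OOP £4,030).
Claim 3 — £748: 20% coinsurance on £748 = £149.60. Owner owes £149.60 (running OOP £4,179.60).

£149.60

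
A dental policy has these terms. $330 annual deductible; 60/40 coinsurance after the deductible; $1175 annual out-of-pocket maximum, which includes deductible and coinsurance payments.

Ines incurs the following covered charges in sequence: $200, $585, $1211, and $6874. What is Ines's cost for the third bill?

$484.40

#1 ($200): entire amount goes to the deductible. Cost to patient: $200. OOP to date $200.
#2 ($585): deductible takes $130, $455 remains; patient's 40% is $182. Cost to patient: $312. OOP to date $512.
#3 ($1211): 40% coinsurance on $1211 = $484.40. Cost to patient: $484.40. OOP to date $996.40.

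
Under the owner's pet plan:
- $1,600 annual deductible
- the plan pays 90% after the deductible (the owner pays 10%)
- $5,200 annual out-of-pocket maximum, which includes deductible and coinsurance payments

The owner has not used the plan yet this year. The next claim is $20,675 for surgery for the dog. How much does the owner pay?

$3,507.50

The full $1,600 deductible is still open; $1,600 of this bill applies to it.
The remaining $19,075 (= $20,675 − $1,600) moves to coinsurance.
Coinsurance: $19,075 × 10% = $1,907.50.
So the owner owes $1,600 + $1,907.50 = $3,507.50 before any cap.
Total out-of-pocket so far would be $0 + $3,507.50 = $3,507.50, below the $5,200 cap — no reduction.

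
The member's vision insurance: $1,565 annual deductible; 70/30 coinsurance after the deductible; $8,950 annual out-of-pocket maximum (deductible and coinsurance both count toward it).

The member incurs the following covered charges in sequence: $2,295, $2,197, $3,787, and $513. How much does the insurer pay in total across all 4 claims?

$5,058.90

Bill 1, $2,295: $1,565 finishes the deductible; $730 goes to coinsurance; coinsurance $730 × 30% = $219. Member pays $1,784; OOP now $1,784. Plan pays $2,295 − $1,784 = $511.
Bill 2, $2,197: 30% coinsurance on $2,197 = $659.10. Member owes $659.10 (running OOP $2,443.10). Insurer: $2,197 − $659.10 = $1,537.90.
Bill 3, $3,787: deductible met; 30% of $3,787 = $1,136.10. Member owes $1,136.10 (running OOP $3,579.20). Plan pays $3,787 − $1,136.10 = $2,650.90.
Bill 4, $513: deductible met; 30% of $513 = $153.90. Cost to member: $153.90. OOP to date $3,733.10. Insurer: $513 − $153.90 = $359.10.
Insurer total = bills − member's total = $8,792 − $3,733.10 = $5,058.90.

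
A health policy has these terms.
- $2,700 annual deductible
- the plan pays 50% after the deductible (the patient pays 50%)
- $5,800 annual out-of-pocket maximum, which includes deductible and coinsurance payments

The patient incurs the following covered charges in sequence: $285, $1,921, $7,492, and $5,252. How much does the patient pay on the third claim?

Claim 1 — $285: entire amount goes to the deductible. Cost to patient: $285. OOP to date $285.
Claim 2 — $1,921: fully absorbed by the deductible. Patient owes $1,921 (running OOP $2,206).
Claim 3 — $7,492: $494 finishes the deductible; $6,998 goes to coinsurance; coinsurance $6,998 × 50% = $3,499. Together that's $494 + $3,499 = $3,993. Adding that to $2,206 gives $6,199, past the $5,800 cap; patient pays only $5,800 − $2,206 = $3,594.

$3,594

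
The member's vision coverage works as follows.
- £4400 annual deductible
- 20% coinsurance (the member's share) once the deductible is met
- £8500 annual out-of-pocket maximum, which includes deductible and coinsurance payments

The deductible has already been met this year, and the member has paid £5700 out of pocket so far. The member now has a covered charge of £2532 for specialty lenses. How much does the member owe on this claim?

£506.40

The deductible is already satisfied, so the full bill goes to coinsurance.
20% of £2532 = £506.40 falls to the member.
Year-to-date out-of-pocket becomes £5700 + £506.40 = £6206.40, still under the £8500 maximum, so no cap applies.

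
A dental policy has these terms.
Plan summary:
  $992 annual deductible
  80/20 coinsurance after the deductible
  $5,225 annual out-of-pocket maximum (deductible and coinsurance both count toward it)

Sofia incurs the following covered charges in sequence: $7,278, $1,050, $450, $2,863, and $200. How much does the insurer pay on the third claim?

$360

Bill 1, $7,278: $992 to deductible, leaving $6,286; coinsurance $6,286 × 20% = $1,257.20. Patient owes $2,249.20 (running OOP $2,249.20). Insurer: $7,278 − $2,249.20 = $5,028.80.
Bill 2, $1,050: deductible already satisfied, so patient's share is 20% × $1,050 = $210. Patient pays $210; OOP now $2,459.20. Insurer: $1,050 − $210 = $840.
Bill 3, $450: deductible already satisfied, so patient's share is 20% × $450 = $90. Patient owes $90 (running OOP $2,549.20). Insurer: $450 − $90 = $360.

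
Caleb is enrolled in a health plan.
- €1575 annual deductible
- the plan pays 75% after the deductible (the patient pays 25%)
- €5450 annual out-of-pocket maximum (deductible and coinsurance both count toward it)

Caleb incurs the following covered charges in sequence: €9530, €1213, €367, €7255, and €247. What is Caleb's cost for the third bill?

€91.75

Claim 1 — €9530: deductible takes €1575, €7955 remains; patient's 25% is €1988.75. Cost to patient: €3563.75. OOP to date €3563.75.
Claim 2 — €1213: deductible already satisfied, so patient's share is 25% × €1213 = €303.25. Patient owes €303.25 (running OOP €3867).
Claim 3 — €367: 25% coinsurance on €367 = €91.75. Cost to patient: €91.75. OOP to date €3958.75.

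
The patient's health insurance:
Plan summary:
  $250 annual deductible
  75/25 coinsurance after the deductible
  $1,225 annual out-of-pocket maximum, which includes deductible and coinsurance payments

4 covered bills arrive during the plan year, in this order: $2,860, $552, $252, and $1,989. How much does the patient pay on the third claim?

Bill 1, $2,860: $250 finishes the deductible; $2,610 goes to coinsurance; 25% of $2,610 = $652.50. Cost to patient: $902.50. OOP to date $902.50.
Bill 2, $552: 25% coinsurance on $552 = $138. Patient pays $138; OOP now $1,040.50.
Bill 3, $252: deductible met; 25% of $252 = $63. Patient owes $63 (running OOP $1,103.50).

$63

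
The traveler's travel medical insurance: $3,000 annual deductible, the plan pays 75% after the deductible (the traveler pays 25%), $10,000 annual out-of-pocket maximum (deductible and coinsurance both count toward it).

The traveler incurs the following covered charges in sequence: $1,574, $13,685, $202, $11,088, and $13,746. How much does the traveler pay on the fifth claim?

#1 ($1,574): fully absorbed by the deductible. Traveler owes $1,574 (running OOP $1,574).
#2 ($13,685): $1,426 to deductible, leaving $12,259; coinsurance $12,259 × 25% = $3,064.75. Traveler pays $4,490.75; OOP now $6,064.75.
#3 ($202): deductible already satisfied, so traveler's share is 25% × $202 = $50.50. Traveler owes $50.50 (running OOP $6,115.25).
#4 ($11,088): 25% coinsurance on $11,088 = $2,772. Traveler owes $2,772 (running OOP $8,887.25).
#5 ($13,746): deductible already satisfied, so traveler's share is 25% × $13,746 = $3,436.50. Adding that to $8,887.25 gives $12,323.75, past the $10,000 cap; traveler pays only $10,000 − $8,887.25 = $1,112.75.

$1,112.75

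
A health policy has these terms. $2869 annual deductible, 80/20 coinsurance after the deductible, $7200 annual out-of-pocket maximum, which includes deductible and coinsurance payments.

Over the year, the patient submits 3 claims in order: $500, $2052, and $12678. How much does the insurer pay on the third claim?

$9888.80

Claim 1 — $500: all of it applies to the deductible. Patient pays $500; OOP now $500. Plan pays $500 − $500 = $0.
Claim 2 — $2052: fully absorbed by the deductible. Patient pays $2052; OOP now $2552. Plan pays $2052 − $2052 = $0.
Claim 3 — $12678: $317 to deductible, leaving $12361; patient's 20% is $2472.20. Patient owes $2789.20 (running OOP $5341.20). Plan pays $12678 − $2789.20 = $9888.80.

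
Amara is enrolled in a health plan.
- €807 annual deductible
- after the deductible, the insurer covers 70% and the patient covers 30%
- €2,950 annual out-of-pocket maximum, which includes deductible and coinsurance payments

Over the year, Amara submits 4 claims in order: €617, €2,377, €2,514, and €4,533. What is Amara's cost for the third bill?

Bill 1, €617: entire amount goes to the deductible. Patient pays €617; OOP now €617.
Bill 2, €2,377: €190 to deductible, leaving €2,187; patient's 30% is €656.10. Patient owes €846.10 (running OOP €1,463.10).
Bill 3, €2,514: deductible met; 30% of €2,514 = €754.20. Patient owes €754.20 (running OOP €2,217.30).

€754.20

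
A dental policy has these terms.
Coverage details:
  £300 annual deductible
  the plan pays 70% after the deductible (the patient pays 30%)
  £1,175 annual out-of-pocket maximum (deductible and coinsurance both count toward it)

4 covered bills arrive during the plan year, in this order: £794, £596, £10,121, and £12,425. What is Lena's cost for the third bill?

Claim 1 — £794: deductible takes £300, £494 remains; 30% of £494 = £148.20. Patient pays £448.20; OOP now £448.20.
Claim 2 — £596: deductible already satisfied, so patient's share is 30% × £596 = £178.80. Cost to patient: £178.80. OOP to date £627.
Claim 3 — £10,121: deductible already satisfied, so patient's share is 30% × £10,121 = £3,036.30. OOP would hit £3,663.30 > £1,175, so the cap limits the patient to £1,175 − £627 = £548.

£548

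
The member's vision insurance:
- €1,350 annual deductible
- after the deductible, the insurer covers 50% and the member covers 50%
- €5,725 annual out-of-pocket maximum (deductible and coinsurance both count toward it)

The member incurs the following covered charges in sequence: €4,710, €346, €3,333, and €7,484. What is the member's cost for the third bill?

€1,666.50

Claim 1 (€4,710): €1,350 to deductible, leaving €3,360; member's 50% is €1,680. Cost to member: €3,030. OOP to date €3,030.
Claim 2 (€346): deductible already satisfied, so member's share is 50% × €346 = €173. Cost to member: €173. OOP to date €3,203.
Claim 3 (€3,333): deductible met; 50% of €3,333 = €1,666.50. Cost to member: €1,666.50. OOP to date €4,869.50.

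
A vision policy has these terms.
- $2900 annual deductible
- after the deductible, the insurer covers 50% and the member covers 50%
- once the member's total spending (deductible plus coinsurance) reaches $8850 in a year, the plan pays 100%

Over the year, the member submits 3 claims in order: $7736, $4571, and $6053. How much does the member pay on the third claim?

$1246.50

#1 ($7736): $2900 to deductible, leaving $4836; coinsurance $4836 × 50% = $2418. Member owes $5318 (running OOP $5318).
#2 ($4571): deductible met; 50% of $4571 = $2285.50. Member pays $2285.50; OOP now $7603.50.
#3 ($6053): deductible met; 50% of $6053 = $3026.50. OOP would hit $10630 > $8850, so the cap limits the member to $8850 − $7603.50 = $1246.50.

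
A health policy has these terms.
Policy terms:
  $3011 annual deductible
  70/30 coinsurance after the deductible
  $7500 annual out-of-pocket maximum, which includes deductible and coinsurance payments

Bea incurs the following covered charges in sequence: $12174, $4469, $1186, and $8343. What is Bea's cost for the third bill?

$355.80

#1 ($12174): $3011 finishes the deductible; $9163 goes to coinsurance; patient's 30% is $2748.90. Patient pays $5759.90; OOP now $5759.90.
#2 ($4469): 30% coinsurance on $4469 = $1340.70. Patient owes $1340.70 (running OOP $7100.60).
#3 ($1186): deductible already satisfied, so patient's share is 30% × $1186 = $355.80. Patient owes $355.80 (running OOP $7456.40).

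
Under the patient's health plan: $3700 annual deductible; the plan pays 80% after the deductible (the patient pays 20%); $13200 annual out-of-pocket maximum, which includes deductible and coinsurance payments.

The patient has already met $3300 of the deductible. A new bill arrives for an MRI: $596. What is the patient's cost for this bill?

$439.20

$3300 of the $3700 deductible is already met, leaving $400.
After the $400 deductible portion, $596 − $400 = $196 is subject to coinsurance.
Patient's 20% share of $196 is $39.20.
Patient responsibility before any cap: $400 + $39.20 = $439.20.
Year-to-date out-of-pocket becomes $3300 + $439.20 = $3739.20, still under the $13200 maximum, so no cap applies.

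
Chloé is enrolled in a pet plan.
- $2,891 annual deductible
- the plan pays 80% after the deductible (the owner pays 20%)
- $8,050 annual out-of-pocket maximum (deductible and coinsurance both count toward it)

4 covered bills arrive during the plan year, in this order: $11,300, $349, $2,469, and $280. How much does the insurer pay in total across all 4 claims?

$9,205.60

#1 ($11,300): deductible takes $2,891, $8,409 remains; coinsurance $8,409 × 20% = $1,681.80. Owner pays $4,572.80; OOP now $4,572.80. Plan pays $11,300 − $4,572.80 = $6,727.20.
#2 ($349): 20% coinsurance on $349 = $69.80. Owner owes $69.80 (running OOP $4,642.60). Plan pays $349 − $69.80 = $279.20.
#3 ($2,469): 20% coinsurance on $2,469 = $493.80. Owner pays $493.80; OOP now $5,136.40. Insurer: $2,469 − $493.80 = $1,975.20.
#4 ($280): 20% coinsurance on $280 = $56. Owner owes $56 (running OOP $5,192.40). Plan pays $280 − $56 = $224.
Insurer total: $6,727.20 + $279.20 + $1,975.20 + $224 = $9,205.60.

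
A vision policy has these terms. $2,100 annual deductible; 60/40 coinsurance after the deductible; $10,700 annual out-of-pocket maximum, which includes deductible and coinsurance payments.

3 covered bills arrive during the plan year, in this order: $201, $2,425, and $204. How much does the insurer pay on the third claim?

Claim 1 ($201): all of it applies to the deductible. Member pays $201; OOP now $201. Plan pays $201 − $201 = $0.
Claim 2 ($2,425): deductible takes $1,899, $526 remains; member's 40% is $210.40. Cost to member: $2,109.40. OOP to date $2,310.40. Insurer: $2,425 − $2,109.40 = $315.60.
Claim 3 ($204): deductible already satisfied, so member's share is 40% × $204 = $81.60. Cost to member: $81.60. OOP to date $2,392. Insurer: $204 − $81.60 = $122.40.

$122.40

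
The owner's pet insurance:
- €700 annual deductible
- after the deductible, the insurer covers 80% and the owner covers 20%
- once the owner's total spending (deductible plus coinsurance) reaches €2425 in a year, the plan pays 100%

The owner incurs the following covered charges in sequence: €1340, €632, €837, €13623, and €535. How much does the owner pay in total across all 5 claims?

€2425

Bill 1, €1340: deductible takes €700, €640 remains; coinsurance €640 × 20% = €128. Cost to owner: €828. OOP to date €828.
Bill 2, €632: 20% coinsurance on €632 = €126.40. Cost to owner: €126.40. OOP to date €954.40.
Bill 3, €837: deductible already satisfied, so owner's share is 20% × €837 = €167.40. Cost to owner: €167.40. OOP to date €1121.80.
Bill 4, €13623: deductible met; 20% of €13623 = €2724.60. That would push OOP to €3846.40, over the €2425 cap, so owner pays €2425 − €1121.80 = €1303.20.
Bill 5, €535: deductible already satisfied, so owner's share is 20% × €535 = €107. Adding that to €2425 gives €2532, past the €2425 cap; owner pays only €2425 − €2425 = €0.
Summing the owner's payments: €828 + €126.40 + €167.40 + €1303.20 + €0 = €2425.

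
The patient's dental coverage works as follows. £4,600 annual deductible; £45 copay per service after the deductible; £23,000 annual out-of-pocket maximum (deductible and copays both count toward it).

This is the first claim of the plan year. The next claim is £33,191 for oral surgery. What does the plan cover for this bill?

£28,546

The full £4,600 deductible is still open; £4,600 of this bill applies to it.
That leaves £33,191 − £4,600 = £28,591 for the copay.
Copay on this service: £45.
That puts the patient's cost at £4,600 + £45 = £4,645 before any cap.
Total out-of-pocket so far would be £0 + £4,645 = £4,645, below the £23,000 cap — no reduction.
The insurer covers the remainder: £33,191 − £4,645 = £28,546.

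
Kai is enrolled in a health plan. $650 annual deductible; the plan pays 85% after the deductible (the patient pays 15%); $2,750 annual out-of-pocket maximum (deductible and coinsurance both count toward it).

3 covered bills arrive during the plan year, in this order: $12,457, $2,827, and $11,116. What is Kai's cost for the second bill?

#1 ($12,457): deductible takes $650, $11,807 remains; 15% of $11,807 = $1,771.05. Cost to patient: $2,421.05. OOP to date $2,421.05.
#2 ($2,827): deductible already satisfied, so patient's share is 15% × $2,827 = $424.05. Adding that to $2,421.05 gives $2,845.10, past the $2,750 cap; patient pays only $2,750 − $2,421.05 = $328.95.

$328.95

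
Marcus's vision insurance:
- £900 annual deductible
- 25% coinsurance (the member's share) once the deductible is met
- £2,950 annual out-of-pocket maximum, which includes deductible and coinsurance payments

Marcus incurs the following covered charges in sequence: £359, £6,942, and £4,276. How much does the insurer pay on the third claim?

£3,826.25

Bill 1, £359: entire amount goes to the deductible. Cost to member: £359. OOP to date £359. Insurer: £359 − £359 = £0.
Bill 2, £6,942: deductible takes £541, £6,401 remains; member's 25% is £1,600.25. Member owes £2,141.25 (running OOP £2,500.25). Insurer: £6,942 − £2,141.25 = £4,800.75.
Bill 3, £4,276: deductible already satisfied, so member's share is 25% × £4,276 = £1,069. Adding that to £2,500.25 gives £3,569.25, past the £2,950 cap; member pays only £2,950 − £2,500.25 = £449.75. Insurer: £4,276 − £449.75 = £3,826.25.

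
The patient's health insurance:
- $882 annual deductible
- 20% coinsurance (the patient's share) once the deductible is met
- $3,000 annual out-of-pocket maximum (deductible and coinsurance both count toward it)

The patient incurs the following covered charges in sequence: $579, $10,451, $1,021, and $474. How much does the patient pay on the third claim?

Bill 1, $579: fully absorbed by the deductible. Cost to patient: $579. OOP to date $579.
Bill 2, $10,451: $303 finishes the deductible; $10,148 goes to coinsurance; patient's 20% is $2,029.60. Cost to patient: $2,332.60. OOP to date $2,911.60.
Bill 3, $1,021: deductible already satisfied, so patient's share is 20% × $1,021 = $204.20. OOP would hit $3,115.80 > $3,000, so the cap limits the patient to $3,000 − $2,911.60 = $88.40.

$88.40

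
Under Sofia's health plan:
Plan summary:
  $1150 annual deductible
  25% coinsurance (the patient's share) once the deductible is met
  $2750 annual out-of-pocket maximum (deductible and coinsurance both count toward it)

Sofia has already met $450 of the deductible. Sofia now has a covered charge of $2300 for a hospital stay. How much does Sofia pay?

$1100

Deductible still to meet: $1150 − $450 = $700.
That leaves $2300 − $700 = $1600 for coinsurance.
Coinsurance: $1600 × 25% = $400.
That puts the patient's cost at $700 + $400 = $1100 before any cap.
Total out-of-pocket so far would be $450 + $1100 = $1550, below the $2750 cap — no reduction.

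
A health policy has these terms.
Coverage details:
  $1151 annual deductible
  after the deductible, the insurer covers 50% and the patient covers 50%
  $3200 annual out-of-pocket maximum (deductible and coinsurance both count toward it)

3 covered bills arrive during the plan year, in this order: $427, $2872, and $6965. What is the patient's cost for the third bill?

$975

Claim 1 ($427): fully absorbed by the deductible. Patient owes $427 (running OOP $427).
Claim 2 ($2872): deductible takes $724, $2148 remains; coinsurance $2148 × 50% = $1074. Patient pays $1798; OOP now $2225.
Claim 3 ($6965): 50% coinsurance on $6965 = $3482.50. OOP would hit $5707.50 > $3200, so the cap limits the patient to $3200 − $2225 = $975.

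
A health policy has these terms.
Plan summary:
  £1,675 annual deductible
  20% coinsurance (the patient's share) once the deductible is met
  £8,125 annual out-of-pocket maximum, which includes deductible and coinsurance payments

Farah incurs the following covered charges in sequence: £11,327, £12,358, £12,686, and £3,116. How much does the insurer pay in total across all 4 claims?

£31,362

Bill 1, £11,327: £1,675 finishes the deductible; £9,652 goes to coinsurance; patient's 20% is £1,930.40. Patient owes £3,605.40 (running OOP £3,605.40). Insurer: £11,327 − £3,605.40 = £7,721.60.
Bill 2, £12,358: deductible met; 20% of £12,358 = £2,471.60. Cost to patient: £2,471.60. OOP to date £6,077. Insurer: £12,358 − £2,471.60 = £9,886.40.
Bill 3, £12,686: 20% coinsurance on £12,686 = £2,537.20. Adding that to £6,077 gives £8,614.20, past the £8,125 cap; patient pays only £8,125 − £6,077 = £2,048. Plan pays £12,686 − £2,048 = £10,638.
Bill 4, £3,116: deductible met; 20% of £3,116 = £623.20. That would push OOP to £8,748.20, over the £8,125 cap, so patient pays £8,125 − £8,125 = £0. Plan pays £3,116 − £0 = £3,116.
Insurer total: £7,721.60 + £9,886.40 + £10,638 + £3,116 = £31,362.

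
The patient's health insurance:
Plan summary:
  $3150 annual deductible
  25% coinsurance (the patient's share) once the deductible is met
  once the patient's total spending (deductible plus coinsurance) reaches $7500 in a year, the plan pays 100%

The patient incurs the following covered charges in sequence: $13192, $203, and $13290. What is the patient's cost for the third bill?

Bill 1, $13192: $3150 finishes the deductible; $10042 goes to coinsurance; patient's 25% is $2510.50. Cost to patient: $5660.50. OOP to date $5660.50.
Bill 2, $203: deductible met; 25% of $203 = $50.75. Cost to patient: $50.75. OOP to date $5711.25.
Bill 3, $13290: deductible met; 25% of $13290 = $3322.50. Adding that to $5711.25 gives $9033.75, past the $7500 cap; patient pays only $7500 − $5711.25 = $1788.75.

$1788.75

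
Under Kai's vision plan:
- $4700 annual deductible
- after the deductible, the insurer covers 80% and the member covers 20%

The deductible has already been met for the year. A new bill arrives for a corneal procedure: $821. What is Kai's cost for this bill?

$164.20

The deductible is already satisfied, so the full bill goes to coinsurance.
Coinsurance: $821 × 20% = $164.20.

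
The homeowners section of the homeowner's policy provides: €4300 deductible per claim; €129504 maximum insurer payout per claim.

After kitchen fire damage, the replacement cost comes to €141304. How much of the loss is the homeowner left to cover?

Subtract the deductible: €141304 − €4300 = €137004.
€137004 exceeds the €129504 limit, so the insurer pays the limit: €129504.
Out of pocket: €141304 − €129504 = €11800.

€11800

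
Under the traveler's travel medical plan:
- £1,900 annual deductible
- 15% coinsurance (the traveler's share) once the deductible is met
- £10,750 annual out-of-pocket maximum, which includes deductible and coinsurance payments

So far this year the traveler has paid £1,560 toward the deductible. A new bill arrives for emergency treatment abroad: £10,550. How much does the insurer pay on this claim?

Remaining deductible: £1,900 − £1,560 = £340.
The remaining £10,210 (= £10,550 − £340) moves to coinsurance.
15% of £10,210 = £1,531.50 falls to the traveler.
That puts the traveler's cost at £340 + £1,531.50 = £1,871.50 before any cap.
Cumulative spending £1,560 + £1,871.50 = £3,431.50 stays under the £10,750 maximum.
The insurer covers the remainder: £10,550 − £1,871.50 = £8,678.50.

£8,678.50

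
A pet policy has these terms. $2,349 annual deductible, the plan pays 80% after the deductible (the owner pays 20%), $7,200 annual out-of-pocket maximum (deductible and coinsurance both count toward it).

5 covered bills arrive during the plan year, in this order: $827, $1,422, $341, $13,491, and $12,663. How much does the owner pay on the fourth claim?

$2,698.20

Claim 1 ($827): fully absorbed by the deductible. Owner owes $827 (running OOP $827).
Claim 2 ($1,422): fully absorbed by the deductible. Owner pays $1,422; OOP now $2,249.
Claim 3 ($341): $100 finishes the deductible; $241 goes to coinsurance; 20% of $241 = $48.20. Owner pays $148.20; OOP now $2,397.20.
Claim 4 ($13,491): deductible met; 20% of $13,491 = $2,698.20. Owner pays $2,698.20; OOP now $5,095.40.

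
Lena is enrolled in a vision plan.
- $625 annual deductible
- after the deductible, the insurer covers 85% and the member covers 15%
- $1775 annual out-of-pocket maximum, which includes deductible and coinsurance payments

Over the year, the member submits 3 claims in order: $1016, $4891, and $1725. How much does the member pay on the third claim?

$258.75

#1 ($1016): $625 finishes the deductible; $391 goes to coinsurance; 15% of $391 = $58.65. Cost to member: $683.65. OOP to date $683.65.
#2 ($4891): 15% coinsurance on $4891 = $733.65. Member pays $733.65; OOP now $1417.30.
#3 ($1725): deductible met; 15% of $1725 = $258.75. Cost to member: $258.75. OOP to date $1676.05.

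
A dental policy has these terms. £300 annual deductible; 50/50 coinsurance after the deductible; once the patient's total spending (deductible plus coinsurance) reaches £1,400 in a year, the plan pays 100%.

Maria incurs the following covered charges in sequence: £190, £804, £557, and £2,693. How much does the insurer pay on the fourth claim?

Claim 1 — £190: entire amount goes to the deductible. Patient owes £190 (running OOP £190). Plan pays £190 − £190 = £0.
Claim 2 — £804: £110 finishes the deductible; £694 goes to coinsurance; patient's 50% is £347. Patient pays £457; OOP now £647. Plan pays £804 − £457 = £347.
Claim 3 — £557: deductible already satisfied, so patient's share is 50% × £557 = £278.50. Patient owes £278.50 (running OOP £925.50). Insurer: £557 − £278.50 = £278.50.
Claim 4 — £2,693: deductible already satisfied, so patient's share is 50% × £2,693 = £1,346.50. Adding that to £925.50 gives £2,272, past the £1,400 cap; patient pays only £1,400 − £925.50 = £474.50. Plan pays £2,693 − £474.50 = £2,218.50.

£2,218.50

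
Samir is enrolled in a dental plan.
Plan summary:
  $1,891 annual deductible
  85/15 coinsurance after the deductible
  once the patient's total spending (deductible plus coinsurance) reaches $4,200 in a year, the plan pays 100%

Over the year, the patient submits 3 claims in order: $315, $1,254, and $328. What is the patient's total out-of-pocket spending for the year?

Claim 1 — $315: all of it applies to the deductible. Patient owes $315 (running OOP $315).
Claim 2 — $1,254: all of it applies to the deductible. Patient owes $1,254 (running OOP $1,569).
Claim 3 — $328: $322 to deductible, leaving $6; 15% of $6 = $0.90. Patient pays $322.90; OOP now $1,891.90.
Total paid by the patient: $315 + $1,254 + $322.90 = $1,891.90.

$1,891.90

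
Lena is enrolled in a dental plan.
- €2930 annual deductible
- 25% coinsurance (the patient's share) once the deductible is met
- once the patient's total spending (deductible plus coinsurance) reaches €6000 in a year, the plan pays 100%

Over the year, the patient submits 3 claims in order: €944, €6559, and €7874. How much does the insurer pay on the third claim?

Claim 1 (€944): entire amount goes to the deductible. Patient owes €944 (running OOP €944). Insurer: €944 − €944 = €0.
Claim 2 (€6559): €1986 finishes the deductible; €4573 goes to coinsurance; 25% of €4573 = €1143.25. Cost to patient: €3129.25. OOP to date €4073.25. Insurer: €6559 − €3129.25 = €3429.75.
Claim 3 (€7874): deductible met; 25% of €7874 = €1968.50. That would push OOP to €6041.75, over the €6000 cap, so patient pays €6000 − €4073.25 = €1926.75. Insurer: €7874 − €1926.75 = €5947.25.

€5947.25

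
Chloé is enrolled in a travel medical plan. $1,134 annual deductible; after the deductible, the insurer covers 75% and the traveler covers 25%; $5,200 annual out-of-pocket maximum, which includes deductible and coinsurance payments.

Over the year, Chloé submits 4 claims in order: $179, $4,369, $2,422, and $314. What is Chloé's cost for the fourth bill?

Bill 1, $179: entire amount goes to the deductible. Traveler owes $179 (running OOP $179).
Bill 2, $4,369: deductible takes $955, $3,414 remains; coinsurance $3,414 × 25% = $853.50. Cost to traveler: $1,808.50. OOP to date $1,987.50.
Bill 3, $2,422: deductible already satisfied, so traveler's share is 25% × $2,422 = $605.50. Traveler owes $605.50 (running OOP $2,593).
Bill 4, $314: deductible met; 25% of $314 = $78.50. Traveler pays $78.50; OOP now $2,671.50.

$78.50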